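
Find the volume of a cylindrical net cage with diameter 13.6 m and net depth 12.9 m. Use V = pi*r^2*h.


r = d/2 = 13.6/2 = 6.8 m
Base area = pi*r^2 = pi*6.8^2 = 145.26724 m^2
Volume = 145.26724 * 12.9 = 1873.95 m^3

1873.95 m^3


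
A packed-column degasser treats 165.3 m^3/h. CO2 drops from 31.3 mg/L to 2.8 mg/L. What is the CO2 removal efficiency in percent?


CO2_out / CO2_in = 2.8 / 31.3 = 0.089456869
Fraction remaining = 0.089456869
efficiency = (1 - 0.089456869) * 100 = 91.0543 %

91.0543 %


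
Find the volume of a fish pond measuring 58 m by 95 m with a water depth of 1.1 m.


Base area = L * W = 58 * 95 = 5510 m^2
Volume = area * depth = 5510 * 1.1 = 6061 m^3

6061 m^3


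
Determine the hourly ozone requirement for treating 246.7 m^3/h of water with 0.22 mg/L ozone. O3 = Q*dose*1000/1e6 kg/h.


O3 demand (mg/h) = Q * dose * 1000 = 246.7 * 0.22 * 1000 = 54274 mg/h
Convert mg to kg: 54274 / 1e6 = 0.054274 kg/h

0.054274 kg/h


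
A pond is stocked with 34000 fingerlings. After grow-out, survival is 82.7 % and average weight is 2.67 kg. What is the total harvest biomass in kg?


Survivors = 34000 * 82.7/100 = 28118 fish
Harvest biomass = survivors * W_f = 28118 * 2.67 = 75075.06 kg

75075.06 kg


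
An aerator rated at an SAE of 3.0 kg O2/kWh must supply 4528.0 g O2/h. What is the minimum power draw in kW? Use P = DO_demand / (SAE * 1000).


SAE in g O2/kWh = 3.0 * 1000 = 3000 g/kWh
P = DO_demand / SAE_g = 4528.0 / 3000 = 1.50933 kW

1.50933 kW


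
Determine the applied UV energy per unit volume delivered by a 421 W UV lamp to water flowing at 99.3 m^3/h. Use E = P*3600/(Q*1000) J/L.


Energy delivered per hour = 421 W * 3600 s = 1515600 J/h
Volume treated per hour = 99.3 m^3/h * 1000 = 99300 L/h
dose = 1515600 / 99300 = 15.2628 J/L

15.2628 J/L


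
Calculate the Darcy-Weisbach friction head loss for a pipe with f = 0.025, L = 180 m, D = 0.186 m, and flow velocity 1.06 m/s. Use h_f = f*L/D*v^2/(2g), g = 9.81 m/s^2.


v^2 = 1.06^2 = 1.1236 m^2/s^2
L/D = 180/0.186 = 967.74194
h_f = f*(L/D)*v^2/(2g) = 0.025 * 967.74194 * 1.1236 / 19.62 = 1.38552 m

1.38552 m


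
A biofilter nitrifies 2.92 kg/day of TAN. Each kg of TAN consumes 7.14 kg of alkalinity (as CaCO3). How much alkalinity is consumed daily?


Alkalinity factor: 7.14 kg CaCO3 consumed per kg TAN nitrified
alk = 2.92 kg TAN * 7.14 = 20.8488 kg CaCO3/day

20.8488 kg CaCO3/day


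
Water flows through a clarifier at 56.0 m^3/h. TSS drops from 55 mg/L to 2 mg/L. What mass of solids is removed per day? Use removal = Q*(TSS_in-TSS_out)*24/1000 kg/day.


Concentration drop: TSS_in - TSS_out = 55 - 2 = 53 mg/L
Hourly solids removed = Q * dTSS = 56.0 m^3/h * 53 mg/L = 2968 g/h  (m^3/h * mg/L = g/h)
Daily solids removed = 2968 * 24 = 71232 g/day
Convert g to kg: 71232 / 1000 = 71.232 kg/day

71.232 kg/day


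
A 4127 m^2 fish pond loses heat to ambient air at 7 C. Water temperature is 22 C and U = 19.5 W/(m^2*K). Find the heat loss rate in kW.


Temperature difference dT = 22 - 7 = 15 K
Heat loss (W) = U * A * dT = 19.5 * 4127 * 15 = 1207147.5 W
Convert to kW: 1207147.5 / 1000 = 1207.1475 kW

1207.1475 kW


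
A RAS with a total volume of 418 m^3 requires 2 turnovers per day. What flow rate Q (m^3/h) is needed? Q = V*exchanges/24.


Daily recirculation volume = 418 m^3 * 2 = 836 m^3/day
Flow rate Q = daily volume / 24 h = 836 / 24 = 34.8333 m^3/h

34.8333 m^3/h


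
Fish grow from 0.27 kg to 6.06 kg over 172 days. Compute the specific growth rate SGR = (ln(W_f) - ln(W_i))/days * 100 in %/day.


ln(W_f) = ln(6.06) = 1.8017098
ln(W_i) = ln(0.27) = -1.3093333
ln(W_f) - ln(W_i) = 1.8017098 - -1.3093333 = 3.1110431
SGR = 3.1110431 / 172 * 100 = 1.80875 %/day

1.80875 %/day


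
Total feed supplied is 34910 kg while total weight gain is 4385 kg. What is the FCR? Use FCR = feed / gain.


FCR = feed consumed / weight gained
FCR = 34910 kg / 4385 kg = 7.96123

7.96123


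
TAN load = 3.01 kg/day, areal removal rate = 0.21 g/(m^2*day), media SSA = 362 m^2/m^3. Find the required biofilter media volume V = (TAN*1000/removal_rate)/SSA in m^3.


A = 3.01*1000 / 0.21 = 14333.333 m^2
V = 14333.333 / 362 = 39.5948

39.5948 m^3


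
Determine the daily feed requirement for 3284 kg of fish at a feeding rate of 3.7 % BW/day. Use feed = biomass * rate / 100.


Feeding rate fraction = 3.7% / 100 = 0.037
Daily feed = 3284 kg * 0.037 = 121.508 kg/day

121.508 kg/day


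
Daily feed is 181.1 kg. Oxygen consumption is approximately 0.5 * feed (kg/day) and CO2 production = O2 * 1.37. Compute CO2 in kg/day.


O2 = 181.1 * 0.5 = 90.55
CO2 = 90.55 * 1.37 = 124.0535

124.0535 kg/day


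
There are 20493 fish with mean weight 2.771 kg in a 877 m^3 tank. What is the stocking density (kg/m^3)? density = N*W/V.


Total biomass = 20493 fish * 2.771 kg = 56786.103 kg
Density = total biomass / volume = 56786.103 / 877 = 64.7504 kg/m^3

64.7504 kg/m^3


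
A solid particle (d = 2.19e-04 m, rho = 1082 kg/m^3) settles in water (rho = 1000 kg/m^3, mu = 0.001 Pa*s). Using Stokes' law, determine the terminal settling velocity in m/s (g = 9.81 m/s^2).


Density difference: rho_p - rho_f = 1082 - 1000 = 82 kg/m^3
d^2 = (2.19e-04)^2 = 4.7961e-08 m^2
Numerator = (rho_p - rho_f) * g * d^2 = 82 * 9.81 * 4.7961e-08 = 3.8580788e-05
Denominator = 18 * mu = 18 * 0.001 = 0.018
v_s = 3.8580788e-05 / 0.018 = 0.00214338 m/s
Check: Re = rho_f * v_s * d / mu = 1000 * 0.00214338 * 2.19e-04 / 0.001 = 0.469 < 1, so Stokes' law applies.

0.00214338 m/s


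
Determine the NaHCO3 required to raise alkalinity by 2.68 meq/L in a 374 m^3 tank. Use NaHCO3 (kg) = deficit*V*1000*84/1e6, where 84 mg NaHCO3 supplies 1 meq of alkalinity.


Tank volume in L = 374 m^3 * 1000 = 374000 L
Total meq required = 2.68 meq/L * 374000 L = 1002320 meq
NaHCO3 mass = 1002320 meq * 84 mg/meq / 1e6 = 84.1949 kg

84.1949 kg


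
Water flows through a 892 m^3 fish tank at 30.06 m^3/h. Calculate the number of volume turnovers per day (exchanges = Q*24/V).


Daily flow volume = 30.06 m^3/h * 24 h = 721.44 m^3/day
Exchanges = daily flow / tank volume = 721.44 / 892 = 0.808789 exchanges/day

0.808789 exchanges/day


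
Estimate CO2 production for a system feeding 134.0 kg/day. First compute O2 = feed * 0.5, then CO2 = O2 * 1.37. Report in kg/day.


O2 = 134.0 * 0.5 = 67
CO2 = 67 * 1.37 = 91.79

91.79 kg/day


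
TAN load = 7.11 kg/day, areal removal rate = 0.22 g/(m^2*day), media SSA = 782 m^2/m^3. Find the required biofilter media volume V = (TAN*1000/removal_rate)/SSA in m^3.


A = 7.11*1000 / 0.22 = 32318.182 m^2
V = 32318.182 / 782 = 41.3276

41.3276 m^3


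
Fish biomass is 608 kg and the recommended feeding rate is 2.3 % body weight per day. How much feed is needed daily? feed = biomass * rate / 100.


Feeding rate fraction = 2.3% / 100 = 0.023
Daily feed = 608 kg * 0.023 = 13.984 kg/day

13.984 kg/day


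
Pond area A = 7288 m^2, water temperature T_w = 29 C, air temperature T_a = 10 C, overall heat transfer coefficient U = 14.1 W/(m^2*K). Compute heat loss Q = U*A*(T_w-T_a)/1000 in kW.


Temperature difference dT = 29 - 10 = 19 K
Heat loss (W) = U * A * dT = 14.1 * 7288 * 19 = 1952455.2 W
Convert to kW: 1952455.2 / 1000 = 1952.4552 kW

1952.4552 kW


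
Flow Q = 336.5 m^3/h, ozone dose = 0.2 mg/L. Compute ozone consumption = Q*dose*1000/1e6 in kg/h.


O3 demand (mg/h) = Q * dose * 1000 = 336.5 * 0.2 * 1000 = 67300 mg/h
Convert mg to kg: 67300 / 1e6 = 0.0673 kg/h

0.0673 kg/h


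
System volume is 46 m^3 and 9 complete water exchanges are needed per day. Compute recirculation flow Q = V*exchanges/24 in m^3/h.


Daily recirculation volume = 46 m^3 * 9 = 414 m^3/day
Flow rate Q = daily volume / 24 h = 414 / 24 = 17.25 m^3/h

17.25 m^3/h


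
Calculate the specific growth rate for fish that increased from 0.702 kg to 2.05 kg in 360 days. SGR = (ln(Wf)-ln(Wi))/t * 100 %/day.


ln(W_f) = ln(2.05) = 0.71783979
ln(W_i) = ln(0.702) = -0.35382187
ln(W_f) - ln(W_i) = 0.71783979 - -0.35382187 = 1.0716617
SGR = 1.0716617 / 360 * 100 = 0.297684 %/day

0.297684 %/day


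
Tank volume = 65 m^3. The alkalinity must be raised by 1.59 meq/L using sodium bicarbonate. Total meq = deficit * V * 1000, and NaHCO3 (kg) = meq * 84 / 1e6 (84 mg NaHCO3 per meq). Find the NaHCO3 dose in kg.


Tank volume in L = 65 m^3 * 1000 = 65000 L
Total meq required = 1.59 meq/L * 65000 L = 103350 meq
NaHCO3 mass = 103350 meq * 84 mg/meq / 1e6 = 8.6814 kg

8.6814 kg


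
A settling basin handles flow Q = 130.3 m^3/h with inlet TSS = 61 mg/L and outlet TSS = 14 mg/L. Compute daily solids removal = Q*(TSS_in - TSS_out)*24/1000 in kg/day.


Concentration drop: TSS_in - TSS_out = 61 - 14 = 47 mg/L
Hourly solids removed = Q * dTSS = 130.3 m^3/h * 47 mg/L = 6124.1 g/h  (m^3/h * mg/L = g/h)
Daily solids removed = 6124.1 * 24 = 146978.4 g/day
Convert g to kg: 146978.4 / 1000 = 146.9784 kg/day

146.9784 kg/day


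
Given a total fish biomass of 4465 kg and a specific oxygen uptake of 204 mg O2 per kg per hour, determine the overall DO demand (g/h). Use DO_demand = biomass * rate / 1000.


Total O2 consumption (mg/h) = 4465 kg * 204 mg/(kg*h) = 910860 mg/h
Convert to g/h: 910860 / 1000 = 910.86 g/h

910.86 g/h


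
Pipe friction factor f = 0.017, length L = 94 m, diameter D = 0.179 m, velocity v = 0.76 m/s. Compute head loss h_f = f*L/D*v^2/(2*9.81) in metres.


v^2 = 0.76^2 = 0.5776 m^2/s^2
L/D = 94/0.179 = 525.13966
h_f = f*(L/D)*v^2/(2g) = 0.017 * 525.13966 * 0.5776 / 19.62 = 0.262816 m

0.262816 m


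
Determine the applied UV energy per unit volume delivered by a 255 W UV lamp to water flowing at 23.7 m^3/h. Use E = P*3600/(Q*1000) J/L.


Energy delivered per hour = 255 W * 3600 s = 918000 J/h
Volume treated per hour = 23.7 m^3/h * 1000 = 23700 L/h
dose = 918000 / 23700 = 38.7342 J/L

38.7342 J/L


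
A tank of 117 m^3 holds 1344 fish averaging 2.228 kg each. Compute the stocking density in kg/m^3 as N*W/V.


Total biomass = 1344 fish * 2.228 kg = 2994.432 kg
Density = total biomass / volume = 2994.432 / 117 = 25.5934 kg/m^3

25.5934 kg/m^3


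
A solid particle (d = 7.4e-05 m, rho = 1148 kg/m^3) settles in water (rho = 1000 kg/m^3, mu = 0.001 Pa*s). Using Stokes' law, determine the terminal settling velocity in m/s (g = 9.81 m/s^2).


Density difference: rho_p - rho_f = 1148 - 1000 = 148 kg/m^3
d^2 = (7.4e-05)^2 = 5.476e-09 m^2
Numerator = (rho_p - rho_f) * g * d^2 = 148 * 9.81 * 5.476e-09 = 7.9504949e-06
Denominator = 18 * mu = 18 * 0.001 = 0.018
v_s = 7.9504949e-06 / 0.018 = 4.41694e-04 m/s
Check: Re = rho_f * v_s * d / mu = 1000 * 4.41694e-04 * 7.4e-05 / 0.001 = 0.0327 < 1, so Stokes' law applies.

4.41694e-04 m/s


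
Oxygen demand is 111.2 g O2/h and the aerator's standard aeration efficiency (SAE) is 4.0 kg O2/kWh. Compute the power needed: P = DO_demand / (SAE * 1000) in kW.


SAE in g O2/kWh = 4.0 * 1000 = 4000 g/kWh
P = DO_demand / SAE_g = 111.2 / 4000 = 0.0278 kW

0.0278 kW


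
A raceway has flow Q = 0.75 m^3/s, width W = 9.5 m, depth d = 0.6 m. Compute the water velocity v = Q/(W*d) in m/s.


Cross-sectional area = W * d = 9.5 * 0.6 = 5.7 m^2
Velocity = Q / A = 0.75 / 5.7 = 0.131579 m/s

0.131579 m/s


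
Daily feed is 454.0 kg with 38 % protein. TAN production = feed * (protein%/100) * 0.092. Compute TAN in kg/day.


Protein in feed = 454.0 * 38/100 = 172.52 kg/day
TAN = protein * 0.092 = 172.52 * 0.092 = 15.87184 kg/day

15.87184 kg/day


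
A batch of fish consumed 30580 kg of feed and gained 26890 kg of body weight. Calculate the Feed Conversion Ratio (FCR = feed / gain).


FCR = feed consumed / weight gained
FCR = 30580 kg / 26890 kg = 1.13723

1.13723


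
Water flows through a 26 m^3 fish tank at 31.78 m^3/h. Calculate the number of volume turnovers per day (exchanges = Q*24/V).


Daily flow volume = 31.78 m^3/h * 24 h = 762.72 m^3/day
Exchanges = daily flow / tank volume = 762.72 / 26 = 29.3354 exchanges/day

29.3354 exchanges/day


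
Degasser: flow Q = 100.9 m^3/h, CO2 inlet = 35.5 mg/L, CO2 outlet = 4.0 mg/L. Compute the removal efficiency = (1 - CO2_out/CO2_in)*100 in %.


CO2_out / CO2_in = 4.0 / 35.5 = 0.11267606
Fraction remaining = 0.11267606
efficiency = (1 - 0.11267606) * 100 = 88.7324 %

88.7324 %


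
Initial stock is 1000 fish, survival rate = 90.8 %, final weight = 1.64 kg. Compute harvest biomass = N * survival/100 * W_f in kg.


Survivors = 1000 * 90.8/100 = 908 fish
Harvest biomass = survivors * W_f = 908 * 1.64 = 1489.12 kg

1489.12 kg


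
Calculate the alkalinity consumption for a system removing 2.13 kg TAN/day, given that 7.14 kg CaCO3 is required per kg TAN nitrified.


Alkalinity factor: 7.14 kg CaCO3 consumed per kg TAN nitrified
alk = 2.13 kg TAN * 7.14 = 15.2082 kg CaCO3/day

15.2082 kg CaCO3/day


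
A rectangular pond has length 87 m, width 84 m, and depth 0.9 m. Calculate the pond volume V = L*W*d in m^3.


Base area = L * W = 87 * 84 = 7308 m^2
Volume = area * depth = 7308 * 0.9 = 6577.2 m^3

6577.2 m^3


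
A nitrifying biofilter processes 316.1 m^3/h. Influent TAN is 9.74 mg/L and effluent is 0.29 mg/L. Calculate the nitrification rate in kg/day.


Concentration drop: TAN_in - TAN_out = 9.74 - 0.29 = 9.45 mg/L
Hourly TAN removed = Q * dTAN = 316.1 m^3/h * 9.45 mg/L = 2987.145 g/h  (m^3/h * mg/L = g/h)
Daily TAN removed = 2987.145 * 24 = 71691.48 g/day
Convert to kg/day: 71691.48 / 1000 = 71.69148 kg/day

71.69148 kg/day


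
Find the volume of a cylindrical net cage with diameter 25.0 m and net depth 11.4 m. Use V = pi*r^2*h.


r = d/2 = 25.0/2 = 12.5 m
Base area = pi*r^2 = pi*12.5^2 = 490.87385 m^2
Volume = 490.87385 * 11.4 = 5595.96 m^3

5595.96 m^3


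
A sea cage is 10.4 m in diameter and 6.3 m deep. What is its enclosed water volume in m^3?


r = d/2 = 10.4/2 = 5.2 m
Base area = pi*r^2 = pi*5.2^2 = 84.948665 m^2
Volume = 84.948665 * 6.3 = 535.177 m^3

535.177 m^3


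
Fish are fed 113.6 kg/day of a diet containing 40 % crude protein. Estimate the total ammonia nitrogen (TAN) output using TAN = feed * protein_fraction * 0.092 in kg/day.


Protein in feed = 113.6 * 40/100 = 45.44 kg/day
TAN = protein * 0.092 = 45.44 * 0.092 = 4.18048 kg/day

4.18048 kg/day


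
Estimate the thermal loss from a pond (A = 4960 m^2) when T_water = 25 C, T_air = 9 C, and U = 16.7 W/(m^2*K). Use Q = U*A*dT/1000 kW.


Temperature difference dT = 25 - 9 = 16 K
Heat loss (W) = U * A * dT = 16.7 * 4960 * 16 = 1325312 W
Convert to kW: 1325312 / 1000 = 1325.312 kW

1325.312 kW


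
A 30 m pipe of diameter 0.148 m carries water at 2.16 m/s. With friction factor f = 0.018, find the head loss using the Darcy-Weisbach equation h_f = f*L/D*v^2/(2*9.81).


v^2 = 2.16^2 = 4.6656 m^2/s^2
L/D = 30/0.148 = 202.7027
h_f = f*(L/D)*v^2/(2g) = 0.018 * 202.7027 * 4.6656 / 19.62 = 0.867642 m

0.867642 m


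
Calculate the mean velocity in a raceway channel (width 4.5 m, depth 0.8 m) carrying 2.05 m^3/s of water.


Cross-sectional area = W * d = 4.5 * 0.8 = 3.6 m^2
Velocity = Q / A = 2.05 / 3.6 = 0.569444 m/s

0.569444 m/s


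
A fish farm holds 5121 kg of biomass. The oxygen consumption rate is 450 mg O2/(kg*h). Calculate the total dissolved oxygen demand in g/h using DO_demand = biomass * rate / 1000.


Total O2 consumption (mg/h) = 5121 kg * 450 mg/(kg*h) = 2304450 mg/h
Convert to g/h: 2304450 / 1000 = 2304.45 g/h

2304.45 g/h


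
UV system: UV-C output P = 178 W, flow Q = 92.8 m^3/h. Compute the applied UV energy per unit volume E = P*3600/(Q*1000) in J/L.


Energy delivered per hour = 178 W * 3600 s = 640800 J/h
Volume treated per hour = 92.8 m^3/h * 1000 = 92800 L/h
dose = 640800 / 92800 = 6.90517 J/L

6.90517 J/L


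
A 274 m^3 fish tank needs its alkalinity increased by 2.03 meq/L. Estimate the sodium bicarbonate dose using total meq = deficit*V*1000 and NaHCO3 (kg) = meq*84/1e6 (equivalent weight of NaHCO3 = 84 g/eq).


Tank volume in L = 274 m^3 * 1000 = 274000 L
Total meq required = 2.03 meq/L * 274000 L = 556220 meq
NaHCO3 mass = 556220 meq * 84 mg/meq / 1e6 = 46.7225 kg

46.7225 kg


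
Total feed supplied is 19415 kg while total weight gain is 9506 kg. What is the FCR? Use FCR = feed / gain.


FCR = feed consumed / weight gained
FCR = 19415 kg / 9506 kg = 2.04239

2.04239


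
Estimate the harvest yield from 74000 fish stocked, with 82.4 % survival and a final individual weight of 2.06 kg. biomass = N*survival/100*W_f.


Survivors = 74000 * 82.4/100 = 60976 fish
Harvest biomass = survivors * W_f = 60976 * 2.06 = 125610.56 kg

125610.56 kg


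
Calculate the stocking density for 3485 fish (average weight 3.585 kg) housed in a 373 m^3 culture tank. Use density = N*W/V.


Total biomass = 3485 fish * 3.585 kg = 12493.725 kg
Density = total biomass / volume = 12493.725 / 373 = 33.4952 kg/m^3

33.4952 kg/m^3


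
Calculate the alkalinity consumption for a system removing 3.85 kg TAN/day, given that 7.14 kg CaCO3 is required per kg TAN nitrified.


Alkalinity factor: 7.14 kg CaCO3 consumed per kg TAN nitrified
alk = 3.85 kg TAN * 7.14 = 27.489 kg CaCO3/day

27.489 kg CaCO3/day


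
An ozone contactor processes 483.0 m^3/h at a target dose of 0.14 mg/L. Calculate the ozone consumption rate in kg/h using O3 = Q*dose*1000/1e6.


O3 demand (mg/h) = Q * dose * 1000 = 483.0 * 0.14 * 1000 = 67620 mg/h
Convert mg to kg: 67620 / 1e6 = 0.06762 kg/h

0.06762 kg/h


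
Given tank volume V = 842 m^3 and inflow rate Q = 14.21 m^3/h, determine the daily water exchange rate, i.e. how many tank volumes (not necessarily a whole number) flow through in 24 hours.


Daily flow volume = 14.21 m^3/h * 24 h = 341.04 m^3/day
Exchanges = daily flow / tank volume = 341.04 / 842 = 0.405036 exchanges/day

0.405036 exchanges/day


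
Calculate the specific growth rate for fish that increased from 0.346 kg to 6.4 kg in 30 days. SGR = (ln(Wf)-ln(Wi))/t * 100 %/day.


ln(W_f) = ln(6.4) = 1.856298
ln(W_i) = ln(0.346) = -1.0613165
ln(W_f) - ln(W_i) = 1.856298 - -1.0613165 = 2.9176145
SGR = 2.9176145 / 30 * 100 = 9.72538 %/day

9.72538 %/day


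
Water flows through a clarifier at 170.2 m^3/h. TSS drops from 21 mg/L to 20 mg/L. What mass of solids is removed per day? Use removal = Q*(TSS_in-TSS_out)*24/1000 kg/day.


Concentration drop: TSS_in - TSS_out = 21 - 20 = 1 mg/L
Hourly solids removed = Q * dTSS = 170.2 m^3/h * 1 mg/L = 170.2 g/h  (m^3/h * mg/L = g/h)
Daily solids removed = 170.2 * 24 = 4084.8 g/day
Convert g to kg: 4084.8 / 1000 = 4.0848 kg/day

4.0848 kg/day


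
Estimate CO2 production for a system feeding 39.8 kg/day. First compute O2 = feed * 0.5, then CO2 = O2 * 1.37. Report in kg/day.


O2 = 39.8 * 0.5 = 19.9
CO2 = 19.9 * 1.37 = 27.263

27.263 kg/day


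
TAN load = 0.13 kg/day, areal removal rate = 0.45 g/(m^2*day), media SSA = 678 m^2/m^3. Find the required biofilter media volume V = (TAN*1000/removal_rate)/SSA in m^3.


A = 0.13*1000 / 0.45 = 288.88889 m^2
V = 288.88889 / 678 = 0.42609

0.42609 m^3


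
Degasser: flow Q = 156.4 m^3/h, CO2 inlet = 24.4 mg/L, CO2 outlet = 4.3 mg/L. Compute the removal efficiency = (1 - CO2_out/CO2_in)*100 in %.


CO2_out / CO2_in = 4.3 / 24.4 = 0.17622951
Fraction remaining = 0.17622951
efficiency = (1 - 0.17622951) * 100 = 82.377 %

82.377 %


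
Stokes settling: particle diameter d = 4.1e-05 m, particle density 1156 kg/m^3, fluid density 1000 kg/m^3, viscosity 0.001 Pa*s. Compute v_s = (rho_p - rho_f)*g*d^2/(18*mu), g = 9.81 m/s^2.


Density difference: rho_p - rho_f = 1156 - 1000 = 156 kg/m^3
d^2 = (4.1e-05)^2 = 1.681e-09 m^2
Numerator = (rho_p - rho_f) * g * d^2 = 156 * 9.81 * 1.681e-09 = 2.5725352e-06
Denominator = 18 * mu = 18 * 0.001 = 0.018
v_s = 2.5725352e-06 / 0.018 = 1.42919e-04 m/s
Check: Re = rho_f * v_s * d / mu = 1000 * 1.42919e-04 * 4.1e-05 / 0.001 = 0.00586 < 1, so Stokes' law applies.

1.42919e-04 m/s


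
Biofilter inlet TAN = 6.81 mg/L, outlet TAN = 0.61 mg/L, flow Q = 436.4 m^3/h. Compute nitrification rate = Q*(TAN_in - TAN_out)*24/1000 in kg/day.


Concentration drop: TAN_in - TAN_out = 6.81 - 0.61 = 6.2 mg/L
Hourly TAN removed = Q * dTAN = 436.4 m^3/h * 6.2 mg/L = 2705.68 g/h  (m^3/h * mg/L = g/h)
Daily TAN removed = 2705.68 * 24 = 64936.32 g/day
Convert to kg/day: 64936.32 / 1000 = 64.93632 kg/day

64.93632 kg/day


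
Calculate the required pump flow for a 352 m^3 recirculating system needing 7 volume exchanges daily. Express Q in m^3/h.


Daily recirculation volume = 352 m^3 * 7 = 2464 m^3/day
Flow rate Q = daily volume / 24 h = 2464 / 24 = 102.667 m^3/h

102.667 m^3/h


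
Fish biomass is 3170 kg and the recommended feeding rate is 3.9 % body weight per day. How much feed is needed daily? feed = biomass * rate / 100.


Feeding rate fraction = 3.9% / 100 = 0.039
Daily feed = 3170 kg * 0.039 = 123.63 kg/day

123.63 kg/day


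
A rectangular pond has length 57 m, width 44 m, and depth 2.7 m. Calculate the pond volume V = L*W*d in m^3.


Base area = L * W = 57 * 44 = 2508 m^2
Volume = area * depth = 2508 * 2.7 = 6771.6 m^3

6771.6 m^3


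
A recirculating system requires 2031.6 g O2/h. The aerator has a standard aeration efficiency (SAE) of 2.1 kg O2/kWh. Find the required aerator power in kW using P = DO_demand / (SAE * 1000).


SAE in g O2/kWh = 2.1 * 1000 = 2100 g/kWh
P = DO_demand / SAE_g = 2031.6 / 2100 = 0.967429 kW

0.967429 kW


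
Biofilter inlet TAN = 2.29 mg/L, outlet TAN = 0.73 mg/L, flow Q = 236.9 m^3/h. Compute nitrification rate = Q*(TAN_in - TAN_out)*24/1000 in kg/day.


Concentration drop: TAN_in - TAN_out = 2.29 - 0.73 = 1.56 mg/L
Hourly TAN removed = Q * dTAN = 236.9 m^3/h * 1.56 mg/L = 369.564 g/h  (m^3/h * mg/L = g/h)
Daily TAN removed = 369.564 * 24 = 8869.536 g/day
Convert to kg/day: 8869.536 / 1000 = 8.869536 kg/day

8.869536 kg/day


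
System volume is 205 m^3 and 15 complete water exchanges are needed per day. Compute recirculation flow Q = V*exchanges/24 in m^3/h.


Daily recirculation volume = 205 m^3 * 15 = 3075 m^3/day
Flow rate Q = daily volume / 24 h = 3075 / 24 = 128.125 m^3/h

128.125 m^3/h


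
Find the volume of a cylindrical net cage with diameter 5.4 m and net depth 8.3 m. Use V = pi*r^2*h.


r = d/2 = 5.4/2 = 2.7 m
Base area = pi*r^2 = pi*2.7^2 = 22.90221 m^2
Volume = 22.90221 * 8.3 = 190.088 m^3

190.088 m^3


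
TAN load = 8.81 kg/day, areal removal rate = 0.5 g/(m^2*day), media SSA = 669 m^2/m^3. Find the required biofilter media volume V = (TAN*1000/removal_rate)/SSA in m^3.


A = 8.81*1000 / 0.5 = 17620 m^2
V = 17620 / 669 = 26.3378

26.3378 m^3


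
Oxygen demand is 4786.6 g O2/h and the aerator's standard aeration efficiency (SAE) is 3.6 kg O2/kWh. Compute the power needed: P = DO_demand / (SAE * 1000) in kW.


SAE in g O2/kWh = 3.6 * 1000 = 3600 g/kWh
P = DO_demand / SAE_g = 4786.6 / 3600 = 1.32961 kW

1.32961 kW


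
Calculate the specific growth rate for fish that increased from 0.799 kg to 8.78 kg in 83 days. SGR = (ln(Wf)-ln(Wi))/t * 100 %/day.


ln(W_f) = ln(8.78) = 2.1724764
ln(W_i) = ln(0.799) = -0.22439433
ln(W_f) - ln(W_i) = 2.1724764 - -0.22439433 = 2.3968707
SGR = 2.3968707 / 83 * 100 = 2.8878 %/day

2.8878 %/day


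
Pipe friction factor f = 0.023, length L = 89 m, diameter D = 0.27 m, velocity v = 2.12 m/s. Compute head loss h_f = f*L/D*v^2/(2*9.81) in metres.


v^2 = 2.12^2 = 4.4944 m^2/s^2
L/D = 89/0.27 = 329.62963
h_f = f*(L/D)*v^2/(2g) = 0.023 * 329.62963 * 4.4944 / 19.62 = 1.73671 m

1.73671 m


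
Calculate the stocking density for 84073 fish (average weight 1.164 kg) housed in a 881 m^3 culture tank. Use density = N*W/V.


Total biomass = 84073 fish * 1.164 kg = 97860.972 kg
Density = total biomass / volume = 97860.972 / 881 = 111.079 kg/m^3

111.079 kg/m^3


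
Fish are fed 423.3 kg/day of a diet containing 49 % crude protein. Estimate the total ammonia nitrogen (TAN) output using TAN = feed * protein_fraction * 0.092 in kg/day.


Protein in feed = 423.3 * 49/100 = 207.417 kg/day
TAN = protein * 0.092 = 207.417 * 0.092 = 19.082364 kg/day

19.082364 kg/day


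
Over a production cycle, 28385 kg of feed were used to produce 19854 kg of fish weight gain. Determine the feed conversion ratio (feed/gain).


FCR = feed consumed / weight gained
FCR = 28385 kg / 19854 kg = 1.42969

1.42969


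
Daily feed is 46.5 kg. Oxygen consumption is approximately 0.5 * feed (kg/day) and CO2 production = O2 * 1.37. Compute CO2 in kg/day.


O2 = 46.5 * 0.5 = 23.25
CO2 = 23.25 * 1.37 = 31.8525

31.8525 kg/day


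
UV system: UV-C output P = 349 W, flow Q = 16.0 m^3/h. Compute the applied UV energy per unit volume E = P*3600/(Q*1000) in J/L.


Energy delivered per hour = 349 W * 3600 s = 1256400 J/h
Volume treated per hour = 16.0 m^3/h * 1000 = 16000 L/h
dose = 1256400 / 16000 = 78.525 J/L

78.525 J/L


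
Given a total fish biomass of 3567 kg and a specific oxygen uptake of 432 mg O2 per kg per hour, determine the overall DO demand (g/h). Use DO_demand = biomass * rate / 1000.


Total O2 consumption (mg/h) = 3567 kg * 432 mg/(kg*h) = 1540944 mg/h
Convert to g/h: 1540944 / 1000 = 1540.944 g/h

1540.944 g/h


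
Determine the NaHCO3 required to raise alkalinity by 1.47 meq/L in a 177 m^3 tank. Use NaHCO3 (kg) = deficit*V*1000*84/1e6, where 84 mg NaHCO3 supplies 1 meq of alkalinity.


Tank volume in L = 177 m^3 * 1000 = 177000 L
Total meq required = 1.47 meq/L * 177000 L = 260190 meq
NaHCO3 mass = 260190 meq * 84 mg/meq / 1e6 = 21.856 kg

21.856 kg


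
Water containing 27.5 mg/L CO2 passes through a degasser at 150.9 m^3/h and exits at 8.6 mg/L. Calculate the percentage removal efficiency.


CO2_out / CO2_in = 8.6 / 27.5 = 0.31272727
Fraction remaining = 0.31272727
efficiency = (1 - 0.31272727) * 100 = 68.7273 %

68.7273 %


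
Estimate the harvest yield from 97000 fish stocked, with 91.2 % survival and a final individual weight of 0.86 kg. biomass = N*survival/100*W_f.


Survivors = 97000 * 91.2/100 = 88464 fish
Harvest biomass = survivors * W_f = 88464 * 0.86 = 76079.04 kg

76079.04 kg


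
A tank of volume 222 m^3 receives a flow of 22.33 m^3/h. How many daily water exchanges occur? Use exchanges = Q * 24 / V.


Daily flow volume = 22.33 m^3/h * 24 h = 535.92 m^3/day
Exchanges = daily flow / tank volume = 535.92 / 222 = 2.41405 exchanges/day

2.41405 exchanges/day


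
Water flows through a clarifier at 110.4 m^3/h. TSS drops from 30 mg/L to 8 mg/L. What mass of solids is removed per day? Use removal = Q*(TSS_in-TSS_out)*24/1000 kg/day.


Concentration drop: TSS_in - TSS_out = 30 - 8 = 22 mg/L
Hourly solids removed = Q * dTSS = 110.4 m^3/h * 22 mg/L = 2428.8 g/h  (m^3/h * mg/L = g/h)
Daily solids removed = 2428.8 * 24 = 58291.2 g/day
Convert g to kg: 58291.2 / 1000 = 58.2912 kg/day

58.2912 kg/day


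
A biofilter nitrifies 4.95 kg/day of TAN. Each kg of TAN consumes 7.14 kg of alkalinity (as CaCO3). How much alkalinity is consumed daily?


Alkalinity factor: 7.14 kg CaCO3 consumed per kg TAN nitrified
alk = 4.95 kg TAN * 7.14 = 35.343 kg CaCO3/day

35.343 kg CaCO3/day


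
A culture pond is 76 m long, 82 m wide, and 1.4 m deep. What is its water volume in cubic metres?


Base area = L * W = 76 * 82 = 6232 m^2
Volume = area * depth = 6232 * 1.4 = 8724.8 m^3

8724.8 m^3


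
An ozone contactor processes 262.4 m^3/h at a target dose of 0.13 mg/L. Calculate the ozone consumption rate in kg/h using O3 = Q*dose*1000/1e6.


O3 demand (mg/h) = Q * dose * 1000 = 262.4 * 0.13 * 1000 = 34112 mg/h
Convert mg to kg: 34112 / 1e6 = 0.034112 kg/h

0.034112 kg/h


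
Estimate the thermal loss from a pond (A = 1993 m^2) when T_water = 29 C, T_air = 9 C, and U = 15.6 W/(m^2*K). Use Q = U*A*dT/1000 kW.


Temperature difference dT = 29 - 9 = 20 K
Heat loss (W) = U * A * dT = 15.6 * 1993 * 20 = 621816 W
Convert to kW: 621816 / 1000 = 621.816 kW

621.816 kW


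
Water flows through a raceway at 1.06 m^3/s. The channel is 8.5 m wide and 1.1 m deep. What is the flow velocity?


Cross-sectional area = W * d = 8.5 * 1.1 = 9.35 m^2
Velocity = Q / A = 1.06 / 9.35 = 0.113369 m/s

0.113369 m/s


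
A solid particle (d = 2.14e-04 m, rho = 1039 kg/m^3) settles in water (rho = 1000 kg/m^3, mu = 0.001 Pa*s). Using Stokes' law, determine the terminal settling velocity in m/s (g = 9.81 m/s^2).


Density difference: rho_p - rho_f = 1039 - 1000 = 39 kg/m^3
d^2 = (2.14e-04)^2 = 4.5796e-08 m^2
Numerator = (rho_p - rho_f) * g * d^2 = 39 * 9.81 * 4.5796e-08 = 1.7521092e-05
Denominator = 18 * mu = 18 * 0.001 = 0.018
v_s = 1.7521092e-05 / 0.018 = 9.73394e-04 m/s
Check: Re = rho_f * v_s * d / mu = 1000 * 9.73394e-04 * 2.14e-04 / 0.001 = 0.208 < 1, so Stokes' law applies.

9.73394e-04 m/s


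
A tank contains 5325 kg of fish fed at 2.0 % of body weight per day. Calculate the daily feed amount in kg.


Feeding rate fraction = 2.0% / 100 = 0.02
Daily feed = 5325 kg * 0.02 = 106.5 kg/day

106.5 kg/day


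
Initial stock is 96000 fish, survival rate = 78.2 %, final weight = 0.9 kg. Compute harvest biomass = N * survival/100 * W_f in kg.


Survivors = 96000 * 78.2/100 = 75072 fish
Harvest biomass = survivors * W_f = 75072 * 0.9 = 67564.8 kg

67564.8 kg


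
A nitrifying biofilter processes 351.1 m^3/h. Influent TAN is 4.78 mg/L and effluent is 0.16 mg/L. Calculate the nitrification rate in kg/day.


Concentration drop: TAN_in - TAN_out = 4.78 - 0.16 = 4.62 mg/L
Hourly TAN removed = Q * dTAN = 351.1 m^3/h * 4.62 mg/L = 1622.082 g/h  (m^3/h * mg/L = g/h)
Daily TAN removed = 1622.082 * 24 = 38929.968 g/day
Convert to kg/day: 38929.968 / 1000 = 38.929968 kg/day

38.929968 kg/day


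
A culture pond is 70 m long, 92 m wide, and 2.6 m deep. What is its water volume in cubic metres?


Base area = L * W = 70 * 92 = 6440 m^2
Volume = area * depth = 6440 * 2.6 = 16744 m^3

16744 m^3


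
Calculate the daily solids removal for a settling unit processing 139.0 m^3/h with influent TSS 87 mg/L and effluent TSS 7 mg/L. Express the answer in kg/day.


Concentration drop: TSS_in - TSS_out = 87 - 7 = 80 mg/L
Hourly solids removed = Q * dTSS = 139.0 m^3/h * 80 mg/L = 11120 g/h  (m^3/h * mg/L = g/h)
Daily solids removed = 11120 * 24 = 266880 g/day
Convert g to kg: 266880 / 1000 = 266.88 kg/day

266.88 kg/day


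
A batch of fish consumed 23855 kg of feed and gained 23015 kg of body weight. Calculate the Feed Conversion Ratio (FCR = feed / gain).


FCR = feed consumed / weight gained
FCR = 23855 kg / 23015 kg = 1.0365

1.0365


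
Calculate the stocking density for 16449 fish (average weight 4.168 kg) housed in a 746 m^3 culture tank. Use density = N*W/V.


Total biomass = 16449 fish * 4.168 kg = 68559.432 kg
Density = total biomass / volume = 68559.432 / 746 = 91.9027 kg/m^3

91.9027 kg/m^3


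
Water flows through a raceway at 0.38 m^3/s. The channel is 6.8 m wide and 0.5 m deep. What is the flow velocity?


Cross-sectional area = W * d = 6.8 * 0.5 = 3.4 m^2
Velocity = Q / A = 0.38 / 3.4 = 0.111765 m/s

0.111765 m/s


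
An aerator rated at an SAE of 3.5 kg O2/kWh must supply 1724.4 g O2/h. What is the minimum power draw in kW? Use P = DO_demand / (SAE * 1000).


SAE in g O2/kWh = 3.5 * 1000 = 3500 g/kWh
P = DO_demand / SAE_g = 1724.4 / 3500 = 0.492686 kW

0.492686 kW


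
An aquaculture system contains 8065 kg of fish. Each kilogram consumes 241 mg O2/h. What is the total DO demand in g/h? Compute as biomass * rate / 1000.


Total O2 consumption (mg/h) = 8065 kg * 241 mg/(kg*h) = 1943665 mg/h
Convert to g/h: 1943665 / 1000 = 1943.665 g/h

1943.665 g/h


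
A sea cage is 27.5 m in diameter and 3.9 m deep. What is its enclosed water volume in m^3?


r = d/2 = 27.5/2 = 13.75 m
Base area = pi*r^2 = pi*13.75^2 = 593.95736 m^2
Volume = 593.95736 * 3.9 = 2316.43 m^3

2316.43 m^3


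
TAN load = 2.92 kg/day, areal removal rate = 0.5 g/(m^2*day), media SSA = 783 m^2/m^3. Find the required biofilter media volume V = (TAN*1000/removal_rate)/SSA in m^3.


A = 2.92*1000 / 0.5 = 5840 m^2
V = 5840 / 783 = 7.45849

7.45849 m^3


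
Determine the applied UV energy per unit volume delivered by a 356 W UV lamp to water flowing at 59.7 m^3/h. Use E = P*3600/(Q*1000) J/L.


Energy delivered per hour = 356 W * 3600 s = 1281600 J/h
Volume treated per hour = 59.7 m^3/h * 1000 = 59700 L/h
dose = 1281600 / 59700 = 21.4673 J/L

21.4673 J/L


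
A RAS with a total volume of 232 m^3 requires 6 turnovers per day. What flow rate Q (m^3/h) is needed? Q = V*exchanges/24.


Daily recirculation volume = 232 m^3 * 6 = 1392 m^3/day
Flow rate Q = daily volume / 24 h = 1392 / 24 = 58 m^3/h

58 m^3/h


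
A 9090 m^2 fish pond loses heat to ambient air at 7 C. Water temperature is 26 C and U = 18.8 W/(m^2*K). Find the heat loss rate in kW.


Temperature difference dT = 26 - 7 = 19 K
Heat loss (W) = U * A * dT = 18.8 * 9090 * 19 = 3246948 W
Convert to kW: 3246948 / 1000 = 3246.948 kW

3246.948 kW


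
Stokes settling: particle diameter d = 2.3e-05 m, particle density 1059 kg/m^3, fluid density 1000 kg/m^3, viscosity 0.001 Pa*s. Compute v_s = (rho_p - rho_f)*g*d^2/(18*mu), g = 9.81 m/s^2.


Density difference: rho_p - rho_f = 1059 - 1000 = 59 kg/m^3
d^2 = (2.3e-05)^2 = 5.29e-10 m^2
Numerator = (rho_p - rho_f) * g * d^2 = 59 * 9.81 * 5.29e-10 = 3.0617991e-07
Denominator = 18 * mu = 18 * 0.001 = 0.018
v_s = 3.0617991e-07 / 0.018 = 1.701e-05 m/s
Check: Re = rho_f * v_s * d / mu = 1000 * 1.701e-05 * 2.3e-05 / 0.001 = 3.91e-04 < 1, so Stokes' law applies.

1.701e-05 m/s


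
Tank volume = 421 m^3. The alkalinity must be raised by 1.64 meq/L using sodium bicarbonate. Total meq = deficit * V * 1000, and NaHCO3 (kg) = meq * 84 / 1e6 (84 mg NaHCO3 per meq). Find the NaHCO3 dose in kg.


Tank volume in L = 421 m^3 * 1000 = 421000 L
Total meq required = 1.64 meq/L * 421000 L = 690440 meq
NaHCO3 mass = 690440 meq * 84 mg/meq / 1e6 = 57.997 kg

57.997 kg


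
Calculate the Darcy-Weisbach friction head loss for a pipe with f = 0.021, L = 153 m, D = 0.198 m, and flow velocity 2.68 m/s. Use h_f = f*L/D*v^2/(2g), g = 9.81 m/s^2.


v^2 = 2.68^2 = 7.1824 m^2/s^2
L/D = 153/0.198 = 772.72727
h_f = f*(L/D)*v^2/(2g) = 0.021 * 772.72727 * 7.1824 / 19.62 = 5.94041 m

5.94041 m


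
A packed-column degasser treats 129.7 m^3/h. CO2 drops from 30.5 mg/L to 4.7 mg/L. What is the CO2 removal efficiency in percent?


CO2_out / CO2_in = 4.7 / 30.5 = 0.15409836
Fraction remaining = 0.15409836
efficiency = (1 - 0.15409836) * 100 = 84.5902 %

84.5902 %


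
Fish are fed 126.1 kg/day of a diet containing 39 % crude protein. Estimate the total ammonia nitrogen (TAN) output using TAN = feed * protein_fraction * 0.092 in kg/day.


Protein in feed = 126.1 * 39/100 = 49.179 kg/day
TAN = protein * 0.092 = 49.179 * 0.092 = 4.524468 kg/day

4.524468 kg/day


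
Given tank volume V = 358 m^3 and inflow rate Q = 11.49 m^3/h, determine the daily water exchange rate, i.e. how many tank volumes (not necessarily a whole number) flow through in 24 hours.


Daily flow volume = 11.49 m^3/h * 24 h = 275.76 m^3/day
Exchanges = daily flow / tank volume = 275.76 / 358 = 0.770279 exchanges/day

0.770279 exchanges/day


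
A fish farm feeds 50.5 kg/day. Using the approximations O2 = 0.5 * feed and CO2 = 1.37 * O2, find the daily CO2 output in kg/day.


O2 = 50.5 * 0.5 = 25.25
CO2 = 25.25 * 1.37 = 34.5925

34.5925 kg/day


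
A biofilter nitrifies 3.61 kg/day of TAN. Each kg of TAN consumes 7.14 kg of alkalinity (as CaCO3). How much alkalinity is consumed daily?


Alkalinity factor: 7.14 kg CaCO3 consumed per kg TAN nitrified
alk = 3.61 kg TAN * 7.14 = 25.7754 kg CaCO3/day

25.7754 kg CaCO3/day


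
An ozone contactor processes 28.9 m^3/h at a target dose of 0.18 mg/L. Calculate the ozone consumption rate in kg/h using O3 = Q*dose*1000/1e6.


O3 demand (mg/h) = Q * dose * 1000 = 28.9 * 0.18 * 1000 = 5202 mg/h
Convert mg to kg: 5202 / 1e6 = 0.005202 kg/h

0.005202 kg/h


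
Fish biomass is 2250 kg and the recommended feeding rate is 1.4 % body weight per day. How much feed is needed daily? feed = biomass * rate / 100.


Feeding rate fraction = 1.4% / 100 = 0.014
Daily feed = 2250 kg * 0.014 = 31.5 kg/day

31.5 kg/day


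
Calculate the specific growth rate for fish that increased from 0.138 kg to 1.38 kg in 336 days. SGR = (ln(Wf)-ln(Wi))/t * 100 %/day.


ln(W_f) = ln(1.38) = 0.3220835
ln(W_i) = ln(0.138) = -1.9805016
ln(W_f) - ln(W_i) = 0.3220835 - -1.9805016 = 2.3025851
SGR = 2.3025851 / 336 * 100 = 0.685293 %/day

0.685293 %/day


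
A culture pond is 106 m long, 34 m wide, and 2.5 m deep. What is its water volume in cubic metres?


Base area = L * W = 106 * 34 = 3604 m^2
Volume = area * depth = 3604 * 2.5 = 9010 m^3

9010 m^3


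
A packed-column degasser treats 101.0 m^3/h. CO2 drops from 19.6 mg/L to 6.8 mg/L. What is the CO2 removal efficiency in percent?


CO2_out / CO2_in = 6.8 / 19.6 = 0.34693878
Fraction remaining = 0.34693878
efficiency = (1 - 0.34693878) * 100 = 65.3061 %

65.3061 %


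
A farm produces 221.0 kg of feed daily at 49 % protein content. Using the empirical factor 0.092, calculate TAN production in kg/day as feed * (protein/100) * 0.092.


Protein in feed = 221.0 * 49/100 = 108.29 kg/day
TAN = protein * 0.092 = 108.29 * 0.092 = 9.96268 kg/day

9.96268 kg/day


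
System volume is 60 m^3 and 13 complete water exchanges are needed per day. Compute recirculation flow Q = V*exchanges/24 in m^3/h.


Daily recirculation volume = 60 m^3 * 13 = 780 m^3/day
Flow rate Q = daily volume / 24 h = 780 / 24 = 32.5 m^3/h

32.5 m^3/h


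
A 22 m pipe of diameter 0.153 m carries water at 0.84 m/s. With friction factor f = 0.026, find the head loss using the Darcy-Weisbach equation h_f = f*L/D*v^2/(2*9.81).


v^2 = 0.84^2 = 0.7056 m^2/s^2
L/D = 22/0.153 = 143.79085
h_f = f*(L/D)*v^2/(2g) = 0.026 * 143.79085 * 0.7056 / 19.62 = 0.134451 m

0.134451 m


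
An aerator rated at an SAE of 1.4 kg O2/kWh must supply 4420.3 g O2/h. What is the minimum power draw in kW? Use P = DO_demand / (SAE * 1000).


SAE in g O2/kWh = 1.4 * 1000 = 1400 g/kWh
P = DO_demand / SAE_g = 4420.3 / 1400 = 3.15736 kW

3.15736 kW


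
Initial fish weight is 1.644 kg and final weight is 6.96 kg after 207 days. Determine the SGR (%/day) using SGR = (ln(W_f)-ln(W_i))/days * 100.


ln(W_f) = ln(6.96) = 1.9401795
ln(W_i) = ln(1.644) = 0.4971323
ln(W_f) - ln(W_i) = 1.9401795 - 0.4971323 = 1.4430472
SGR = 1.4430472 / 207 * 100 = 0.697124 %/day

0.697124 %/day


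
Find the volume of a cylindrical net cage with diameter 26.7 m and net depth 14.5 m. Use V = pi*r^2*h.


r = d/2 = 26.7/2 = 13.35 m
Base area = pi*r^2 = pi*13.35^2 = 559.9025 m^2
Volume = 559.9025 * 14.5 = 8118.59 m^3

8118.59 m^3


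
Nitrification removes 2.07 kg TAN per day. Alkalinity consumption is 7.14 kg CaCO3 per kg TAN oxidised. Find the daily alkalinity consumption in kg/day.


Alkalinity factor: 7.14 kg CaCO3 consumed per kg TAN nitrified
alk = 2.07 kg TAN * 7.14 = 14.7798 kg CaCO3/day

14.7798 kg CaCO3/day


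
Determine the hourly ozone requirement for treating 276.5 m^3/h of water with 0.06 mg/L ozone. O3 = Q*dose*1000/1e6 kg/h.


O3 demand (mg/h) = Q * dose * 1000 = 276.5 * 0.06 * 1000 = 16590 mg/h
Convert mg to kg: 16590 / 1e6 = 0.01659 kg/h

0.01659 kg/h


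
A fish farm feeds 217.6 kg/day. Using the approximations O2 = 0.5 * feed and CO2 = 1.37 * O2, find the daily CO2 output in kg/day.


O2 = 217.6 * 0.5 = 108.8
CO2 = 108.8 * 1.37 = 149.056

149.056 kg/day


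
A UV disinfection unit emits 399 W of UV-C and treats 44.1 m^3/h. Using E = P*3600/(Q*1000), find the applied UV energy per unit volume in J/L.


Energy delivered per hour = 399 W * 3600 s = 1436400 J/h
Volume treated per hour = 44.1 m^3/h * 1000 = 44100 L/h
dose = 1436400 / 44100 = 32.5714 J/L

32.5714 J/L


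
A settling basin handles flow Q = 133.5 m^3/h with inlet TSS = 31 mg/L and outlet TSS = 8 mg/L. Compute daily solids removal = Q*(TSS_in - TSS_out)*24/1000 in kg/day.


Concentration drop: TSS_in - TSS_out = 31 - 8 = 23 mg/L
Hourly solids removed = Q * dTSS = 133.5 m^3/h * 23 mg/L = 3070.5 g/h  (m^3/h * mg/L = g/h)
Daily solids removed = 3070.5 * 24 = 73692 g/day
Convert g to kg: 73692 / 1000 = 73.692 kg/day

73.692 kg/day
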